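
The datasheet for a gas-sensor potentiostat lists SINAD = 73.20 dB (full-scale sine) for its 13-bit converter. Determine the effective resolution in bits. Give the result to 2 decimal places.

ENOB = (73.20 − 1.76)/6.02 = 11.8671 bits.

11.87 bits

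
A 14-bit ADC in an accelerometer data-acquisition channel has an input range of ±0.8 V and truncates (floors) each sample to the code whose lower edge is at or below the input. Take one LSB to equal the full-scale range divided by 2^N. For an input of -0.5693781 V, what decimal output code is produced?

Span: 0.8 V − (-0.8 V) = 1.6 V. LSB = 1.6 V / 2^14 ≈ 97.66 µV.
V_in − V_min = -0.5693781 − (-0.8) = 0.2306219 V.
Divide by LSB: 0.2306219 × 16384/1.6 = 2361.5683.
Truncating gives code 2361.

2361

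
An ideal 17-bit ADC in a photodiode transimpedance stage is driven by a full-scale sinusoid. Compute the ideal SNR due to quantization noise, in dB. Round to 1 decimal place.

SNR = 6.02·17 + 1.76 = 104.10 dB.

104.1 dB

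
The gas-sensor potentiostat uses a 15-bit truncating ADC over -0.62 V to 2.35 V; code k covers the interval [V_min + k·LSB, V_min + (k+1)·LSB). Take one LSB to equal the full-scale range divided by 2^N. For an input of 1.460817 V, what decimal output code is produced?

The full-scale span is 2.35 − (-0.62) = 2.97 V. LSB = 2.97 V / 2^15 ≈ 90.64 µV.
(V_in − V_min) × 2^15/range = (1.460817 − (-0.62)) × 32768/2.97 = 22957.647.
Floor → code = 22957.

22957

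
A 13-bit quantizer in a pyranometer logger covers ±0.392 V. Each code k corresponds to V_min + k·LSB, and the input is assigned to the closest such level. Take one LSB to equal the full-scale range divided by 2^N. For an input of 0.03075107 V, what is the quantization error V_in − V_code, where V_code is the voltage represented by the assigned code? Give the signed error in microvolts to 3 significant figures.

The full-scale span is 0.392 − (-0.392) = 0.784 V. LSB = 0.784 V / 2^13 ≈ 95.70 µV.
(0.03075107 − (-0.392)) / LSB = 0.42275107 × 8192/0.784 = 4417.3173. Nearest integer: k = 4417.
V_code = -0.392 + (4417/8192) × 0.784 = 0.03072070313 V.
V_in − V_code = 0.03075107 − (0.03072070313) = +30.4 µV.

+30.4 µV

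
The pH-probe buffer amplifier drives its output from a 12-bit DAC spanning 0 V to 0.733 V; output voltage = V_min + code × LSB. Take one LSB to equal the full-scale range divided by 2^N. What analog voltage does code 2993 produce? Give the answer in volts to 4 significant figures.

0.5356 V

V_FS = 0.733 V. LSB = 0.733 V / 2^12.
Output = V_min + (2993/4096) × range = 0 + 0.730713 × 0.733 V
      = 0 V + 0.535613 V = 0.535613 V.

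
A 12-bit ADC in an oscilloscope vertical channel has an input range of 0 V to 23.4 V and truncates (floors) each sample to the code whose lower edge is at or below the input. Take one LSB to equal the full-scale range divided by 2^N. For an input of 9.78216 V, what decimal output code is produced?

1712

Range is 23.4 V. LSB = 23.4 V / 2^12 ≈ 5.713 mV.
code = ⌊(V_in − V_min)/LSB⌋ = ⌊(V_in − V_min) × 2^12 / range⌋
     = ⌊(9.78216 − (0)) × 4096 / 23.4⌋ = ⌊9.78216 × 4096/23.4⌋
     = ⌊1712.296⌋ = 1712.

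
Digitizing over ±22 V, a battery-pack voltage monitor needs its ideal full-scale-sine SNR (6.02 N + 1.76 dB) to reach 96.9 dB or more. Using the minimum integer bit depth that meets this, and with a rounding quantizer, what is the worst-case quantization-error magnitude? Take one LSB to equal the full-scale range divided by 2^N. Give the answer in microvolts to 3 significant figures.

Full-scale range = 22 V − (-22 V) = 44 V.
N ≥ (96.9 − 1.76)/6.02 = 15.804 → N_min = 16.
One LSB is 44 V / 65536 = 0.67139 mV.
Max error for round-to-nearest is LSB/2 = 336 µV.

336 µV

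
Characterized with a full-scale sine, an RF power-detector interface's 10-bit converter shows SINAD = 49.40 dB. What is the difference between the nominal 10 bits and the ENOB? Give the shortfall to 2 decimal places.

2.09 bits

N_eff = (49.40 − 1.76)/6.02 = 7.9136 bits.
Shortfall = 10 − 7.9136 = 2.0864 bits.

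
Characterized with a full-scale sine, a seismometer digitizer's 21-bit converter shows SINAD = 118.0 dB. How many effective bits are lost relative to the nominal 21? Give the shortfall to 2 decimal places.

N_eff = (118.0 − 1.76)/6.02 = 19.3090 bits.
Lost resolution: 21 − 19.3090 = 1.6910 bits.

1.69 bits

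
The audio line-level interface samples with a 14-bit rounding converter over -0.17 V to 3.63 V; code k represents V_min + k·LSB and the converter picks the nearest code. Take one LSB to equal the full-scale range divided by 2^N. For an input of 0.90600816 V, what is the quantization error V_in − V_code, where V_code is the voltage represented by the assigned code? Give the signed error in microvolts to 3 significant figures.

+68.2 µV

Span: 3.63 V − (-0.17 V) = 3.8 V. LSB = 3.8 V / 2^14 ≈ 231.9 µV.
(0.90600816 − (-0.17)) / LSB = 1.07600816 × 16384/3.8 = 4639.2941. Nearest integer: k = 4639.
V_code = -0.17 + (4639/16384) × 3.8 = 0.90593994141 V.
V_in − V_code = 0.90600816 − (0.90593994141) = +68.2 µV.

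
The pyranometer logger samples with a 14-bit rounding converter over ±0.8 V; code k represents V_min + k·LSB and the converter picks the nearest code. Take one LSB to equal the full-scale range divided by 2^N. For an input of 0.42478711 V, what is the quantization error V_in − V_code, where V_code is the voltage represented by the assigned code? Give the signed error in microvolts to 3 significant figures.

Range = 0.8 − (-0.8) = 1.6 V. LSB = 1.6 V / 2^14 ≈ 97.66 µV.
(V_in − V_min)/LSB = (0.42478711 − (-0.8)) × 16384/1.6 = 12541.8200 → nearest code k = 12542.
V_code = V_min + k × range/2^14 = -0.8 + 12542 × 1.6/16384 = 0.42480468750 V.
e = 0.42478711 − (0.42480468750) = −17.6 µV.

−17.6 µV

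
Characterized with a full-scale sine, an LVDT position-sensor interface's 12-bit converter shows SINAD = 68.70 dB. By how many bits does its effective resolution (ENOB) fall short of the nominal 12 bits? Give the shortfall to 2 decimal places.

0.88 bits

Effective bits = (68.70 − 1.76)/6.02 = 11.1196.
Lost resolution: 12 − 11.1196 = 0.8804 bits.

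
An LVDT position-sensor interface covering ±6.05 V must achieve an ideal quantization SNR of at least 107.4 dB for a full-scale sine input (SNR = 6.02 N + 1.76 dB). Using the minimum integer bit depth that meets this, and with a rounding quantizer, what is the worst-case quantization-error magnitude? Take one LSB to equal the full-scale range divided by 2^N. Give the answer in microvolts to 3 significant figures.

Span: 6.05 V − (-6.05 V) = 12.1 V.
N ≥ (107.4 − 1.76)/6.02 = 17.548 → N_min = 18.
Step size = 12.1/262144 V = 46.158 µV.
Half an LSB is 23.1 µV.

23.1 µV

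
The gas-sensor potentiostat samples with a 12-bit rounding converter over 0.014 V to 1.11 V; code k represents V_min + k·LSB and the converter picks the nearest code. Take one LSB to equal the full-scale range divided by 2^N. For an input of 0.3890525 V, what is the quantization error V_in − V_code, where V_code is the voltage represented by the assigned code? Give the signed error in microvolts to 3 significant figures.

−92.0 µV

Range = 1.11 − (0.014) = 1.096 V. LSB = 1.096 V / 2^12 ≈ 267.6 µV.
Position in LSBs: (0.3890525 − (0.014)) × 4096/1.096 = 1401.6561; rounding gives k = 1402.
Reconstructed level: 0.014 + 1402 × 1.096/4096 V = 0.3891445313 V.
e = 0.3890525 − (0.3891445313) = −92.0 µV.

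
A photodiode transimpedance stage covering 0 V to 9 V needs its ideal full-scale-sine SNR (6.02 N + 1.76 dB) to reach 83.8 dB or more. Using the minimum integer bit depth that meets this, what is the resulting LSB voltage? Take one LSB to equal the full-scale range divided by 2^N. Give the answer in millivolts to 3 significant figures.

Full-scale range = 9 V.
N ≥ (83.8 − 1.76)/6.02 = 13.628 → N_min = 14.
Step size = 9/16384 V = 0.549 mV.

0.549 mV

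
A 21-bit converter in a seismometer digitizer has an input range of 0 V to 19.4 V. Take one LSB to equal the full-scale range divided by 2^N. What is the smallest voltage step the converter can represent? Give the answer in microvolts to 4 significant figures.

Full-scale range = 19.4 V.
2^21 = 2097152 levels.
LSB = 19.4 V ÷ 2^21 = 19.4/2097152 V = 9.251 µV.

9.251 µV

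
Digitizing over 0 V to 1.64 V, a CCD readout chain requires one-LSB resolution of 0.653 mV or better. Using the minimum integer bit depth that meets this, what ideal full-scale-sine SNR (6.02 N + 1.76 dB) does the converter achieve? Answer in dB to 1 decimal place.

Range is 1.64 V.
Need 2^N ≥ 1.64 V / 0.653 mV = 2511 → N_min = 12.
Ideal SNR at N = 12: 6.02·12 + 1.76 = 74.0 dB.

74.0 dB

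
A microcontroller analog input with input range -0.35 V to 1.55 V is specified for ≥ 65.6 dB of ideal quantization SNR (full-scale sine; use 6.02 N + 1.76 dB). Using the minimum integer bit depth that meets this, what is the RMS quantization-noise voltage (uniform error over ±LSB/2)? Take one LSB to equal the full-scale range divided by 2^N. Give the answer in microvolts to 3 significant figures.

268 µV

Span: 1.55 V − (-0.35 V) = 1.9 V.
Required N = ⌈(65.6 − 1.76)/6.02⌉ = ⌈10.605⌉ = 11.
One LSB is 1.9 V / 2048 = 0.92773 mV.
V_rms = LSB/√12 = 268 µV.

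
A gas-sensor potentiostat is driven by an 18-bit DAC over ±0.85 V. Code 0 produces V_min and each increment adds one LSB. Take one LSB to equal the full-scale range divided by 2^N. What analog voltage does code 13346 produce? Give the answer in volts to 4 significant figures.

-0.7635 V

Span: 0.85 V − (-0.85 V) = 1.7 V. LSB = 1.7 V / 2^18.
V_out = V_min + code × LSB = -0.85 V + 13346 × 1.7 V / 262144
      = -0.85 V + 0.0865486 V = -0.763451 V.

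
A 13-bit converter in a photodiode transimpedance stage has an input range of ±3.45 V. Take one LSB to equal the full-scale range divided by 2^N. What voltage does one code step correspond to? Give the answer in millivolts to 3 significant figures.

Span: 3.45 V − (-3.45 V) = 6.9 V.
There are 2^13 = 8192 steps.
LSB = 6.9 V / 2^13 = 0.842 mV.

0.842 mV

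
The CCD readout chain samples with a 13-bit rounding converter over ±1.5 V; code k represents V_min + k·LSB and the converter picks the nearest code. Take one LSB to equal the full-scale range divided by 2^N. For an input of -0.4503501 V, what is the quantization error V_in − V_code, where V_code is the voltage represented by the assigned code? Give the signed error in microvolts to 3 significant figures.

+89.4 µV

The full-scale span is 1.5 − (-1.5) = 3 V. LSB = 3 V / 2^13 ≈ 366.2 µV.
Position in LSBs: (-0.4503501 − (-1.5)) × 8192/3 = 2866.2440; rounding gives k = 2866.
Reconstructed level: -1.5 + 2866 × 3/8192 V = -0.4504394531 V.
V_in − V_code = -0.4503501 − (-0.4504394531) = +89.4 µV.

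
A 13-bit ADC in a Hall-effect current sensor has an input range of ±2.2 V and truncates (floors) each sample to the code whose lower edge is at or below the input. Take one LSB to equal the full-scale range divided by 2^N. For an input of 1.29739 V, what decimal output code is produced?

6511

Range = 2.2 − (-2.2) = 4.4 V. LSB = 4.4 V / 2^13 ≈ 0.5371 mV.
V_in − V_min = 1.29739 − (-2.2) = 3.49739 V.
Divide by LSB: 3.49739 × 8192/4.4 = 6511.5043.
Truncating gives code 6511.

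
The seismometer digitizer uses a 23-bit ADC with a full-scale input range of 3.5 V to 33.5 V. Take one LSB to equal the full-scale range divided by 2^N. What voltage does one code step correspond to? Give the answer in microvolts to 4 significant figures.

3.576 µV

The full-scale span is 33.5 − (3.5) = 30 V.
There are 2^23 = 8388608 steps.
Step size = 30/8388608 V = 3.576 µV.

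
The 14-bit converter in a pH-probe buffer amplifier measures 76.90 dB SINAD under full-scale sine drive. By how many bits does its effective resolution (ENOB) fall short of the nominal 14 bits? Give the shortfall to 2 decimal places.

Effective bits = (76.90 − 1.76)/6.02 = 12.4817.
14 − 12.4817 = 1.52 bits below nominal.

1.52 bits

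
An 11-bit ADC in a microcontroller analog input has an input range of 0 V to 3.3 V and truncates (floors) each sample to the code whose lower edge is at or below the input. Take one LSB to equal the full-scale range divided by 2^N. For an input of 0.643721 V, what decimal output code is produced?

Range is 3.3 V. LSB = 3.3 V / 2^11 ≈ 1.611 mV.
code = ⌊(V_in − V_min)/LSB⌋ = ⌊(V_in − V_min) × 2^11 / range⌋
     = ⌊(0.643721 − (0)) × 2048 / 3.3⌋ = ⌊0.643721 × 2048/3.3⌋
     = ⌊399.497⌋ = 399.

399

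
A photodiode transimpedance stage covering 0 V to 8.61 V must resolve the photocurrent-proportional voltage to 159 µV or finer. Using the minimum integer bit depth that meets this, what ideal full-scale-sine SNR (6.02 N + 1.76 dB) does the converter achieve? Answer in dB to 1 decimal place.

Full-scale range = 8.61 V.
Required number of levels: 8.61/159 µV = 54151; smallest N with 2^N ≥ that is 16.
SNR = 6.02 × 16 + 1.76 = 98.08 dB.

98.1 dB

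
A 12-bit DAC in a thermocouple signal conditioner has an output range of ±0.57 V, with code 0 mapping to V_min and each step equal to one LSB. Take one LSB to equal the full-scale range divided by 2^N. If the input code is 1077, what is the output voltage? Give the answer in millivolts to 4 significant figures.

-270.2 mV

Range = 0.57 − (-0.57) = 1.14 V. LSB = 1.14 V / 2^12.
Output = V_min + (1077/4096) × range = -0.57 + 0.262939 × 1.14 V
      = -0.57 + 0.299751 = -0.270249 V.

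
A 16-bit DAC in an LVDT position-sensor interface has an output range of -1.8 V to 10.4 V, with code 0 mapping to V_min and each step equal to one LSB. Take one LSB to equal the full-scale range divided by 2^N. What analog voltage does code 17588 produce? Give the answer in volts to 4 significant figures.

Range = 10.4 − (-1.8) = 12.2 V. LSB = 12.2 V / 2^16.
Output = V_min + (17588/65536) × range = -1.8 + 0.268372 × 12.2 V
      = -1.8 + 3.27413 = 1.47413 V.

1.474 V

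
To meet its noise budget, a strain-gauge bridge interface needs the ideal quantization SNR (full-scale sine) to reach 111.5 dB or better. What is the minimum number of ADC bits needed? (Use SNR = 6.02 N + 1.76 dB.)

19 bits

6.02 N + 1.76 ≥ 111.5 gives N ≥ 18.229, so the minimum integer is 19.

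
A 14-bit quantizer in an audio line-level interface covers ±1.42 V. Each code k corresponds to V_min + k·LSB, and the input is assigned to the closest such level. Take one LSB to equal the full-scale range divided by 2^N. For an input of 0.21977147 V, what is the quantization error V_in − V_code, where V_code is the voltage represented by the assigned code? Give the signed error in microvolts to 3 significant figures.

−23.5 µV

Span: 1.42 V − (-1.42 V) = 2.84 V. LSB = 2.84 V / 2^14 ≈ 173.3 µV.
(V_in − V_min)/LSB = (0.21977147 − (-1.42)) × 16384/2.84 = 9459.8647 → nearest code k = 9460.
V_code = -1.42 + (9460/16384) × 2.84 = 0.21979492188 V.
e = 0.21977147 − (0.21979492188) = −23.5 µV.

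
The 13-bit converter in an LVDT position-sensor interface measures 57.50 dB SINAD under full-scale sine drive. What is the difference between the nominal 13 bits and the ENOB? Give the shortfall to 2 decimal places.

ENOB = (SINAD − 1.76)/6.02 = (57.50 − 1.76)/6.02 = 9.2591 bits.
Lost resolution: 13 − 9.2591 = 3.7409 bits.

3.74 bits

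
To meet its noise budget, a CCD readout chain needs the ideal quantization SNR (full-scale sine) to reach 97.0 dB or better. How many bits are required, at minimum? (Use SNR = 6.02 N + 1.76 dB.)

16 bits

6.02 N + 1.76 ≥ 97.0 gives N ≥ 15.821, so the minimum integer is 16.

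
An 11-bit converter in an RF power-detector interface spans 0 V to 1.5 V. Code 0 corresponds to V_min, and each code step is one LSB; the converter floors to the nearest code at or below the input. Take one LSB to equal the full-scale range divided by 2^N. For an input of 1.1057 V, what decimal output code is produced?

Span = 1.5 V. LSB = 1.5 V / 2^11 ≈ 0.7324 mV.
code = ⌊(V_in − V_min)/LSB⌋ = ⌊(V_in − V_min) × 2^11 / range⌋
     = ⌊(1.1057 − (0)) × 2048 / 1.5⌋ = ⌊1.1057 × 2048/1.5⌋
     = ⌊1509.649⌋ = 1509.

1509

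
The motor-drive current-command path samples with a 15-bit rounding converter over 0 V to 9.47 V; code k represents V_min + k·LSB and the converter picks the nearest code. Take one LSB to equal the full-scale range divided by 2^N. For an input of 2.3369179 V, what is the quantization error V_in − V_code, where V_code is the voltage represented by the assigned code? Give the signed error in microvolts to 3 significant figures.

Span = 9.47 V. LSB = 9.47 V / 2^15 ≈ 289.0 µV.
Position in LSBs: (2.3369179 − (0)) × 32768/9.47 = 8086.1801; rounding gives k = 8086.
V_code = V_min + k × range/2^15 = 0 + 8086 × 9.47/32768 = 2.3368658447 V.
Error = V_in − V_code = 2.3369179 − (2.3368658447) = +52.1 µV.

+52.1 µV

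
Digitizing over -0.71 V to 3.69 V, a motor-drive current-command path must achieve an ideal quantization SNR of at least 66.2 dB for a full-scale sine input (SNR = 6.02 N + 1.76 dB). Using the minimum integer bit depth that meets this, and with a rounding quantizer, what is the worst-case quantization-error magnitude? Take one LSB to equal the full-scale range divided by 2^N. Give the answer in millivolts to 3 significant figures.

1.07 mV

Range = 3.69 − (-0.71) = 4.4 V.
N ≥ (66.2 − 1.76)/6.02 = 10.704 → N_min = 11.
LSB = 4.4 V ÷ 2^11 = 4.4/2048 V = 2.1484 mV.
|e|_max = LSB/2 = 1.07 mV.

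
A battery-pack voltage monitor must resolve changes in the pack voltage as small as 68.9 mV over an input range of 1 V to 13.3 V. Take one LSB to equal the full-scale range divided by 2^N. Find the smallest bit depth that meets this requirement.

The full-scale span is 13.3 − (1) = 12.3 V.
Levels needed ≥ 12.3/68.9 mV = 178.5. 2^8 = 256 suffices, so N_min = 8.

8 bits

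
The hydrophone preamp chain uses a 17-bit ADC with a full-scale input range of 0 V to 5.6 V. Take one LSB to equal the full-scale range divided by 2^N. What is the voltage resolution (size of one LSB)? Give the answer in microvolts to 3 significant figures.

V_FS = 5.6 V.
There are 2^17 = 131072 steps.
Step size = 5.6/131072 V = 42.7 µV.

42.7 µV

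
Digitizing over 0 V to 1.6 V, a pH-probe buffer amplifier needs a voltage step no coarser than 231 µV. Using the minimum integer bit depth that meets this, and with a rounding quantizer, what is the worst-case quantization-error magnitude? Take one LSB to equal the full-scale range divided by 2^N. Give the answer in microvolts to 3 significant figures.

Range is 1.6 V.
1.6 V / 231 µV = 6926. Since 2^12 = 4096 and 2^13 = 8192, N = 13.
One LSB is 1.6 V / 8192 = 195.31 µV.
|e|_max = LSB/2 = 97.7 µV.

97.7 µV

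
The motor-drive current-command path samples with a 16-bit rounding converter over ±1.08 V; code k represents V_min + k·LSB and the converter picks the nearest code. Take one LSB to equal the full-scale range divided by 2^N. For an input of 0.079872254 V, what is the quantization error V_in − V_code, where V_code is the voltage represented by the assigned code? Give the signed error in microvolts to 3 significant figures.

+12.6 µV

The full-scale span is 1.08 − (-1.08) = 2.16 V. LSB = 2.16 V / 2^16 ≈ 32.96 µV.
Position in LSBs: (0.079872254 − (-1.08)) × 65536/2.16 = 35191.3834; rounding gives k = 35191.
V_code = V_min + k × range/2^16 = -1.08 + 35191 × 2.16/65536 = 0.079859619141 V.
V_in − V_code = 0.079872254 − (0.079859619141) = +12.6 µV.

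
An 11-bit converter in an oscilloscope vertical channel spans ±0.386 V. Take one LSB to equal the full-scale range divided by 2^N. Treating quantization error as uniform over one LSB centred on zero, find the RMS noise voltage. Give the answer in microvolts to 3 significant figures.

109 µV

The full-scale span is 0.386 − (-0.386) = 0.772 V.
One LSB is 0.772 V / 2048 = 376.95 µV.
For a uniform distribution on [−LSB/2, +LSB/2], V_rms = LSB/√12 = 376.95 µV/3.4641 = 109 µV.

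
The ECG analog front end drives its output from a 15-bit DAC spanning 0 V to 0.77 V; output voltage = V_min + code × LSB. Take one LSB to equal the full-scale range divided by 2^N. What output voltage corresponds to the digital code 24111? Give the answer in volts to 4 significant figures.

0.5666 V

Range is 0.77 V. LSB = 0.77 V / 2^15.
V_out = V_min + code × LSB = 0 V + 24111 × 0.77 V / 32768
      = 0 + 0.566573 = 0.566573 V.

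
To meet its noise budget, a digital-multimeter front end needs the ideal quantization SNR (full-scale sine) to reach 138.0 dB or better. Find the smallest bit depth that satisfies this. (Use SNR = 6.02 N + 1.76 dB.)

6.02 N + 1.76 ≥ 138.0 gives N ≥ 22.631, so the minimum integer is 23.

23 bits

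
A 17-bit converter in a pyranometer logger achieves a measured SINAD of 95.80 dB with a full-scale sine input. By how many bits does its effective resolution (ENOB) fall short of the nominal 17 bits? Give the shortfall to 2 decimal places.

1.38 bits

N_eff = (95.80 − 1.76)/6.02 = 15.6213 bits.
Lost resolution: 17 − 15.6213 = 1.3787 bits.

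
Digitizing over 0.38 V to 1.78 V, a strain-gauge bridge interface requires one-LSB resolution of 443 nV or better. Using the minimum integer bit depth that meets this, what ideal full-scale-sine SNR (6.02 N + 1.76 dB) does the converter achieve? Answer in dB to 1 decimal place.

Full-scale range = 1.78 V − (0.38 V) = 1.4 V.
Required number of levels: 1.4/443 nV = 3.1603e6; smallest N with 2^N ≥ that is 22.
6.02(22) + 1.76 = 134.20 dB.

134.2 dB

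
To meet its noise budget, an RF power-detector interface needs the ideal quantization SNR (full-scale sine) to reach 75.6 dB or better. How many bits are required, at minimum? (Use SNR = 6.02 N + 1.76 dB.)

13 bits

N ≥ (75.6 − 1.76)/6.02 = 12.266 → N_min = 13.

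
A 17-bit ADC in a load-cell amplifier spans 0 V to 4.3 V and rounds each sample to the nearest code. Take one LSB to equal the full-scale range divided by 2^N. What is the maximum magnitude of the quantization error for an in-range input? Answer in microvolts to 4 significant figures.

V_FS = 4.3 V.
One LSB is 4.3 V / 131072 = 32.8064 µV.
A rounding quantizer has |error| ≤ LSB/2 = 16.40 µV.

16.40 µV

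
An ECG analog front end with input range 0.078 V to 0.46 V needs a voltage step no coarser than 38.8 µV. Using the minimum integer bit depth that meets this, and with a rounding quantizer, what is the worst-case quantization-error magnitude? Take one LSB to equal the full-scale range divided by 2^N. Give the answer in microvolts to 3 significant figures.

11.7 µV

Range = 0.46 − (0.078) = 0.382 V.
Need 2^N ≥ 0.382 V / 38.8 µV = 9845 → N_min = 14.
Step size = 0.382/16384 V = 23.315 µV.
|e|_max = LSB/2 = 11.7 µV.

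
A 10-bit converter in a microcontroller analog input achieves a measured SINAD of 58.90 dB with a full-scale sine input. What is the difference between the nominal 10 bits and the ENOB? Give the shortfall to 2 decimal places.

0.51 bits

ENOB = (SINAD − 1.76)/6.02 = (58.90 − 1.76)/6.02 = 9.4917 bits.
10 − 9.4917 = 0.51 bits below nominal.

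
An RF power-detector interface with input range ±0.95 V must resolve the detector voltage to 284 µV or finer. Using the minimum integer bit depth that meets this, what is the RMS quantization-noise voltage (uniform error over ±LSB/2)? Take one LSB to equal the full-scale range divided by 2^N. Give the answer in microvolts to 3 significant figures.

67.0 µV

Range = 0.95 − (-0.95) = 1.9 V.
Need 2^N ≥ 1.9 V / 284 µV = 6690 → N_min = 13.
LSB = 1.9 V ÷ 2^13 = 1.9/8192 V = 231.93 µV.
RMS noise = LSB/√12 = 67.0 µV.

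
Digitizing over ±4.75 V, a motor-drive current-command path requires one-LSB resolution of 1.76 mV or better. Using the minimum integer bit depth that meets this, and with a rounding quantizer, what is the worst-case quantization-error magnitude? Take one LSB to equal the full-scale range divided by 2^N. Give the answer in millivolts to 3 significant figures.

Range = 4.75 − (-4.75) = 9.5 V.
Levels needed ≥ 9.5/1.76 mV = 5398. 2^13 = 8192 suffices, so N_min = 13.
LSB = 9.5 V ÷ 2^13 = 9.5/8192 V = 1.1597 mV.
|e|_max = LSB/2 = 0.580 mV.

0.580 mV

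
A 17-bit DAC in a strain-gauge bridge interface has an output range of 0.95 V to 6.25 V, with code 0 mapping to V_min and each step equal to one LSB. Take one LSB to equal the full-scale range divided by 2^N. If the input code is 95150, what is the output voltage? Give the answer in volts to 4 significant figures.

The full-scale span is 6.25 − (0.95) = 5.3 V. LSB = 5.3 V / 2^17.
V_out = 0.95 + 95150 × (5.3/131072) V
      = 0.95 V + 3.84747 V = 4.79747 V.

4.797 V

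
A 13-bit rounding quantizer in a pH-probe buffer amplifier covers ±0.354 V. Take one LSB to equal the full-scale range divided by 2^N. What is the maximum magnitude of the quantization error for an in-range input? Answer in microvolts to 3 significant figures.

Range = 0.354 − (-0.354) = 0.708 V.
LSB = 0.708 V ÷ 2^13 = 0.708/8192 V = 86.426 µV.
Worst-case error for round-to-nearest is half an LSB: 43.2 µV.

43.2 µV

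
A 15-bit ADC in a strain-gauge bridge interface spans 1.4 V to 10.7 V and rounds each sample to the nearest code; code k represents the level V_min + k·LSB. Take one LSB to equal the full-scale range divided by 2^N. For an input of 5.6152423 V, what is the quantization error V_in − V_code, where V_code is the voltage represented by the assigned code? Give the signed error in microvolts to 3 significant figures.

+44.5 µV

The full-scale span is 10.7 − (1.4) = 9.3 V. LSB = 9.3 V / 2^15 ≈ 283.8 µV.
(V_in − V_min)/LSB = (5.6152423 − (1.4)) × 32768/9.3 = 14852.1570 → nearest code k = 14852.
V_code = V_min + k × range/2^15 = 1.4 + 14852 × 9.3/32768 = 5.6151977539 V.
V_in − V_code = 5.6152423 − (5.6151977539) = +44.5 µV.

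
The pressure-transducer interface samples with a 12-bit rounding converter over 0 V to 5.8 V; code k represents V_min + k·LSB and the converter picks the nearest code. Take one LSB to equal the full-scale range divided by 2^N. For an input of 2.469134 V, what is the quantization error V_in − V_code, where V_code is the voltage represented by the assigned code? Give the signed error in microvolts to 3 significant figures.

−397 µV

V_FS = 5.8 V. LSB = 5.8 V / 2^12 ≈ 1.416 mV.
Position in LSBs: (2.469134 − (0)) × 4096/5.8 = 1743.7195; rounding gives k = 1744.
Reconstructed level: 0 + 1744 × 5.8/4096 V = 2.469531250 V.
e = 2.469134 − (2.469531250) = −397 µV.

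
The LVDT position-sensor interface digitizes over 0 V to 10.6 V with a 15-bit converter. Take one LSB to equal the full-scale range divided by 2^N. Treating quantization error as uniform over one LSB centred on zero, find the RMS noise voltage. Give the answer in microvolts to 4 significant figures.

93.38 µV

Full-scale range = 10.6 V.
One LSB is 10.6 V / 32768 = 323.486 µV.
σ_q = LSB/√12 = 323.486 µV/3.4641 = 93.38 µV.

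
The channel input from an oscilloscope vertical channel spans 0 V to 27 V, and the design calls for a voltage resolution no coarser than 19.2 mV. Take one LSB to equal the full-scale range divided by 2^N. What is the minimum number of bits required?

11 bits

Range is 27 V.
27 V / 19.2 mV = 1406. Since 2^10 = 1024 and 2^11 = 2048, N = 11.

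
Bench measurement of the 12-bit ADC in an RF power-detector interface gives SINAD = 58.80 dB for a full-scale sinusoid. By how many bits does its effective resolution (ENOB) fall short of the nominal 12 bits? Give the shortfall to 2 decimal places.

2.52 bits

Effective bits = (58.80 − 1.76)/6.02 = 9.4751.
Lost resolution: 12 − 9.4751 = 2.5249 bits.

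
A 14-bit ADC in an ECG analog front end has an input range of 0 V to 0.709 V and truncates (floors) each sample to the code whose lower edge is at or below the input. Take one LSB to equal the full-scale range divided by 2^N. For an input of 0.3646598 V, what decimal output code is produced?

Span = 0.709 V. LSB = 0.709 V / 2^14 ≈ 43.27 µV.
V_in − V_min = 0.3646598 − (0) = 0.3646598 V.
Divide by LSB: 0.3646598 × 16384/0.709 = 8426.7788.
Truncating gives code 8426.

8426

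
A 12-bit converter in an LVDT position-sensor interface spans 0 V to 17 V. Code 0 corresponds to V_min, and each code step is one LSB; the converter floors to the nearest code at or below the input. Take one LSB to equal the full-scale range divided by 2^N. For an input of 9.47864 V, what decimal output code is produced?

Span = 17 V. LSB = 17 V / 2^12 ≈ 4.150 mV.
code = ⌊(V_in − V_min)/LSB⌋ = ⌊(V_in − V_min) × 2^12 / range⌋
     = ⌊(9.47864 − (0)) × 4096 / 17⌋ = ⌊9.47864 × 4096/17⌋
     = ⌊2283.795⌋ = 2283.

2283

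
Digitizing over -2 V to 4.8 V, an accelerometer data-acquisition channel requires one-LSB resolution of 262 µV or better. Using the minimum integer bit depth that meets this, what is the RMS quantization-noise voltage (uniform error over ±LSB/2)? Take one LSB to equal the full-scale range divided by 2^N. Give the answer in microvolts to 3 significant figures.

59.9 µV

Range = 4.8 − (-2) = 6.8 V.
Need 2^N ≥ 6.8 V / 262 µV = 25950 → N_min = 15.
One LSB is 6.8 V / 32768 = 207.52 µV.
RMS noise = LSB/√12 = 59.9 µV.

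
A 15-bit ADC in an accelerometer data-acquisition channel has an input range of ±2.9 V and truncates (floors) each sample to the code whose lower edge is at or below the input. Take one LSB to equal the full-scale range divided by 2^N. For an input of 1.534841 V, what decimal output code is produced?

Range = 2.9 − (-2.9) = 5.8 V. LSB = 5.8 V / 2^15 ≈ 177.0 µV.
V_in − V_min = 1.534841 − (-2.9) = 4.434841 V.
Divide by LSB: 4.434841 × 32768/5.8 = 25055.3224.
Truncating gives code 25055.

25055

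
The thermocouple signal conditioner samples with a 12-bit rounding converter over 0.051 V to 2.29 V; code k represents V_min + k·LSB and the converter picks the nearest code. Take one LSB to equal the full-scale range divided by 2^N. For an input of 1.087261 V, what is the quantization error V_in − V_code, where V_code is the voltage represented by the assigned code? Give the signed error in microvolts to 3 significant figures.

−151 µV

Span: 2.29 V − (0.051 V) = 2.239 V. LSB = 2.239 V / 2^12 ≈ 0.5466 mV.
(V_in − V_min)/LSB = (1.087261 − (0.051)) × 4096/2.239 = 1895.7236 → nearest code k = 1896.
V_code = V_min + k × range/2^12 = 0.051 + 1896 × 2.239/4096 = 1.087412109 V.
e = 1.087261 − (1.087412109) = −151 µV.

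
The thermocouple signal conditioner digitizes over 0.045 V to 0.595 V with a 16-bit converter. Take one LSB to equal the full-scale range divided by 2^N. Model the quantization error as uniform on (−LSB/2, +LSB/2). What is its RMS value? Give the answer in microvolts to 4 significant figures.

Span: 0.595 V − (0.045 V) = 0.55 V.
LSB = 0.55 V ÷ 2^16 = 0.55/65536 V = 8.39233 µV.
RMS of a uniform error over width LSB is LSB/√12 = 2.423 µV.

2.423 µV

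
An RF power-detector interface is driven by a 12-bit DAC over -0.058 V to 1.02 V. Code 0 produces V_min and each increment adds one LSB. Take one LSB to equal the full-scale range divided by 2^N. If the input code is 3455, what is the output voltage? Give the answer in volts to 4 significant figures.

0.8513 V

Span: 1.02 V − (-0.058 V) = 1.078 V. LSB = 1.078 V / 2^12.
Output = V_min + (3455/4096) × range = -0.058 + 0.843506 × 1.078 V
      = -0.058 + 0.909299 = 0.851299 V.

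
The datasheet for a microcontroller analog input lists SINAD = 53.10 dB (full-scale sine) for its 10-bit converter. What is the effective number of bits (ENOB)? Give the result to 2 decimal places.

(53.10 − 1.76) / 6.02 = 51.34/6.02 = 8.5282 effective bits.

8.53 bits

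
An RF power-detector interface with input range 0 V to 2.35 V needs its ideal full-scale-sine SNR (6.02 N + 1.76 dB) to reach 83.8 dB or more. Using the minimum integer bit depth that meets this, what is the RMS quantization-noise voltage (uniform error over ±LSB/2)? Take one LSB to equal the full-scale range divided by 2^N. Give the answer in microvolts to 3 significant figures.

41.4 µV

Full-scale range = 2.35 V.
Required N = ⌈(83.8 − 1.76)/6.02⌉ = ⌈13.628⌉ = 14.
Step size = 2.35/16384 V = 143.43 µV.
RMS noise = LSB/√12 = 41.4 µV.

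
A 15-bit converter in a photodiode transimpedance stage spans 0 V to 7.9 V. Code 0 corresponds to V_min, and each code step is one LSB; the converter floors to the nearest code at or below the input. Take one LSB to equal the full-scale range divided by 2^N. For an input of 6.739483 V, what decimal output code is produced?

27954

Full-scale range = 7.9 V. LSB = 7.9 V / 2^15 ≈ 241.1 µV.
code = ⌊(V_in − V_min)/LSB⌋ = ⌊(V_in − V_min) × 2^15 / range⌋
     = ⌊(6.739483 − (0)) × 32768 / 7.9⌋ = ⌊6.739483 × 32768/7.9⌋
     = ⌊27954.352⌋ = 27954.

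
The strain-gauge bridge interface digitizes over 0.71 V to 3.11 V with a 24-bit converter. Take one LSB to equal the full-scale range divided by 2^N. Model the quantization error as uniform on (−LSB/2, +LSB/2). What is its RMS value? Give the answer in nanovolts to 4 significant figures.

41.30 nV

Range = 3.11 − (0.71) = 2.4 V.
LSB = 2.4 V / 2^24 = 143.051 nV.
V_rms = LSB/√12 = 143.051 nV / √12 = 41.30 nV.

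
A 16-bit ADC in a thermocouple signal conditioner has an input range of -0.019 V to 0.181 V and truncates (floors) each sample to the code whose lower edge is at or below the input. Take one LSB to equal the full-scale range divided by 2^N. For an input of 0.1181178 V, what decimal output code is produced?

44930

Span: 0.181 V − (-0.019 V) = 0.2 V. LSB = 0.2 V / 2^16 ≈ 3.052 µV.
(V_in − V_min) × 2^16/range = (0.1181178 − (-0.019)) × 65536/0.2 = 44930.761.
Floor → code = 44930.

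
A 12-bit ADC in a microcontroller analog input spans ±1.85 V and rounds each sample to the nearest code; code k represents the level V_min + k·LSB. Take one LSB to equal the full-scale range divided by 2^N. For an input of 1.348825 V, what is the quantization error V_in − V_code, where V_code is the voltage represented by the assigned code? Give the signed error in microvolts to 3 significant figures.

Range = 1.85 − (-1.85) = 3.7 V. LSB = 3.7 V / 2^12 ≈ 0.9033 mV.
Position in LSBs: (1.348825 − (-1.85)) × 4096/3.7 = 3541.1857; rounding gives k = 3541.
V_code = -1.85 + (3541/4096) × 3.7 = 1.348657227 V.
V_in − V_code = 1.348825 − (1.348657227) = +168 µV.

+168 µV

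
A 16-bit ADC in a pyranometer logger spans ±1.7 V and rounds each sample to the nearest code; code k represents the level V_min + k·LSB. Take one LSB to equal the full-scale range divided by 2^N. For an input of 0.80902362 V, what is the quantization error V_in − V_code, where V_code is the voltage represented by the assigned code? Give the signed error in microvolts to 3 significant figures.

Span: 1.7 V − (-1.7 V) = 3.4 V. LSB = 3.4 V / 2^16 ≈ 51.88 µV.
(V_in − V_min)/LSB = (0.80902362 − (-1.7)) × 65536/3.4 = 48362.1682 → nearest code k = 48362.
Reconstructed level: -1.7 + 48362 × 3.4/65536 V = 0.80901489258 V.
Error = V_in − V_code = 0.80902362 − (0.80901489258) = +8.73 µV.

+8.73 µV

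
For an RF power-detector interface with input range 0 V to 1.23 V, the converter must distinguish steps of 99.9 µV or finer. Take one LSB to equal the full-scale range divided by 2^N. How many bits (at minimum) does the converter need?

14 bits

V_FS = 1.23 V.
Levels needed ≥ 1.23/99.9 µV = 12310. 2^14 = 16384 suffices, so N_min = 14.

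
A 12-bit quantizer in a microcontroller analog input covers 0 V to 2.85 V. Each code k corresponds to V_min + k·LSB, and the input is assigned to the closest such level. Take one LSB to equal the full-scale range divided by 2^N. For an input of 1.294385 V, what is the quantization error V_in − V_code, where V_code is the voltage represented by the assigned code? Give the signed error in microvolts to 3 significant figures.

Span = 2.85 V. LSB = 2.85 V / 2^12 ≈ 0.6958 mV.
Position in LSBs: (1.294385 − (0)) × 4096/2.85 = 1860.2810; rounding gives k = 1860.
Reconstructed level: 0 + 1860 × 2.85/4096 V = 1.294189453 V.
e = 1.294385 − (1.294189453) = +196 µV.

+196 µV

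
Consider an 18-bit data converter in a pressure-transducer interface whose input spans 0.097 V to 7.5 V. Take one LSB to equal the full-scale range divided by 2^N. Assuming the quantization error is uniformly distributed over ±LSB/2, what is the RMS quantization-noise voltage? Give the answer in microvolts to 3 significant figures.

8.15 µV

Full-scale range = 7.5 V − (0.097 V) = 7.403 V.
Step size = 7.403/262144 V = 28.240 µV.
σ_q = LSB/√12 = 28.240 µV/3.4641 = 8.15 µV.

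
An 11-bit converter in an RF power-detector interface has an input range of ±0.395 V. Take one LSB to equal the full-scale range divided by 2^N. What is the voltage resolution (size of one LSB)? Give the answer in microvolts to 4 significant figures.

Full-scale range = 0.395 V − (-0.395 V) = 0.79 V.
2^11 = 2048 levels.
One LSB is 0.79 V / 2048 = 385.7 µV.

385.7 µV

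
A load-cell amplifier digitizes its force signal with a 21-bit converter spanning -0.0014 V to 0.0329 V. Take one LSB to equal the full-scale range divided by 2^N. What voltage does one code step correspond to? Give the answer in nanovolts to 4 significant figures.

Full-scale range = 0.0329 V − (-0.0014 V) = 0.0343 V.
There are 2^21 = 2097152 steps.
LSB = 0.0343 V / 2^21 = 16.36 nV.

16.36 nV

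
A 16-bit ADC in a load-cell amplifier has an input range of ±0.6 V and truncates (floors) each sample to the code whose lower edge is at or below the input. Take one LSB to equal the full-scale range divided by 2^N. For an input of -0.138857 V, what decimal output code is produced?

Full-scale range = 0.6 V − (-0.6 V) = 1.2 V. LSB = 1.2 V / 2^16 ≈ 18.31 µV.
V_in − V_min = -0.138857 − (-0.6) = 0.461143 V.
Divide by LSB: 0.461143 × 65536/1.2 = 25184.5564.
Truncating gives code 25184.

25184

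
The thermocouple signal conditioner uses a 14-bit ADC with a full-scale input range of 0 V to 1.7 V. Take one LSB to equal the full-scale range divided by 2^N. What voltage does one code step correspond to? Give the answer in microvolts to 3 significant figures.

104 µV

V_FS = 1.7 V.
There are 2^14 = 16384 steps.
LSB = 1.7 V ÷ 2^14 = 1.7/16384 V = 104 µV.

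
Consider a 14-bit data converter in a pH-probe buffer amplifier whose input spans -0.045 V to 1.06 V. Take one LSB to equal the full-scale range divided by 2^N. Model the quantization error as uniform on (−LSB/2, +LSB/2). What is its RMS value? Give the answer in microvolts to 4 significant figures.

19.47 µV

Range = 1.06 − (-0.045) = 1.105 V.
LSB = 1.105 V ÷ 2^14 = 1.105/16384 V = 67.4438 µV.
For a uniform distribution on [−LSB/2, +LSB/2], V_rms = LSB/√12 = 67.4438 µV/3.4641 = 19.47 µV.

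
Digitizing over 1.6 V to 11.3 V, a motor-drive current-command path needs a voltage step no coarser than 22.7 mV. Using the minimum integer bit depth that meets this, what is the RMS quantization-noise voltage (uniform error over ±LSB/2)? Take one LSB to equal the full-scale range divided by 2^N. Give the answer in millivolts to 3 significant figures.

5.47 mV

Span: 11.3 V − (1.6 V) = 9.7 V.
Levels needed ≥ 9.7/22.7 mV = 427.3. 2^9 = 512 suffices, so N_min = 9.
LSB = 9.7 V ÷ 2^9 = 9.7/512 V = 18.945 mV.
RMS noise = LSB/√12 = 5.47 mV.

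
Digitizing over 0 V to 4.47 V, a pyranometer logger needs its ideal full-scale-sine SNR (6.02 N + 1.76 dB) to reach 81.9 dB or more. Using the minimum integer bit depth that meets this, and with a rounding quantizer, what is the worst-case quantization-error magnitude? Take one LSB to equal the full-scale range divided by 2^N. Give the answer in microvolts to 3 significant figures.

136 µV

Full-scale range = 4.47 V.
N ≥ (81.9 − 1.76)/6.02 = 13.312 → N_min = 14.
Step size = 4.47/16384 V = 272.83 µV.
|e|_max = LSB/2 = 136 µV.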